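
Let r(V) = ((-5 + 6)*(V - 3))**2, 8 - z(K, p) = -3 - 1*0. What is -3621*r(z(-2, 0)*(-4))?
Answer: -7998789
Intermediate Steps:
z(K, p) = 11 (z(K, p) = 8 - (-3 - 1*0) = 8 - (-3 + 0) = 8 - 1*(-3) = 8 + 3 = 11)
r(V) = (-3 + V)**2 (r(V) = (1*(-3 + V))**2 = (-3 + V)**2)
-3621*r(z(-2, 0)*(-4)) = -3621*(-3 + 11*(-4))**2 = -3621*(-3 - 44)**2 = -3621*(-47)**2 = -3621*2209 = -7998789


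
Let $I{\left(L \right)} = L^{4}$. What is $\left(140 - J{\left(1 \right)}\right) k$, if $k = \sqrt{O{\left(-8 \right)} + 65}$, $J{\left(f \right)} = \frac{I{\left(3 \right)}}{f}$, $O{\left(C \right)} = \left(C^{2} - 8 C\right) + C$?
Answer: $59 \sqrt{185} \approx 802.49$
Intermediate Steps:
$O{\left(C \right)} = C^{2} - 7 C$
$J{\left(f \right)} = \frac{81}{f}$ ($J{\left(f \right)} = \frac{3^{4}}{f} = \frac{81}{f}$)
$k = \sqrt{185}$ ($k = \sqrt{- 8 \left(-7 - 8\right) + 65} = \sqrt{\left(-8\right) \left(-15\right) + 65} = \sqrt{120 + 65} = \sqrt{185} \approx 13.601$)
$\left(140 - J{\left(1 \right)}\right) k = \left(140 - \frac{81}{1}\right) \sqrt{185} = \left(140 - 81 \cdot 1\right) \sqrt{185} = \left(140 - 81\right) \sqrt{185} = 59 \sqrt{185}$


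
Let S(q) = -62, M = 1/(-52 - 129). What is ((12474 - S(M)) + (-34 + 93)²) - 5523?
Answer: 10494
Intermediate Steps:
M = -1/181 (M = 1/(-181) = -1/181 ≈ -0.0055249)
((12474 - S(M)) + (-34 + 93)²) - 5523 = ((12474 - 1*(-62)) + (-34 + 93)²) - 5523 = ((12474 + 62) + 59²) - 5523 = (12536 + 3481) - 5523 = 16017 - 5523 = 10494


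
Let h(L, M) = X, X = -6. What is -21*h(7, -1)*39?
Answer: 4914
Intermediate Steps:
h(L, M) = -6
-21*h(7, -1)*39 = -21*(-6)*39 = 126*39 = 4914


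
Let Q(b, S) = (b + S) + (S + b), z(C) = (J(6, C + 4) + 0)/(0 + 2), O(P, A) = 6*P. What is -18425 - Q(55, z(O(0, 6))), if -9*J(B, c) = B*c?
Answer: -55597/3 ≈ -18532.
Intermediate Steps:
J(B, c) = -B*c/9
z(C) = -4/3 - C/3 (z(C) = (-⅑*6*(C + 4) + 0)/(0 + 2) = (-⅑*6*(4 + C) + 0)/2 = ((-8/3 - 2*C/3) + 0)*(½) = (-8/3 - 2*C/3)*(½) = -4/3 - C/3)
Q(b, S) = 2*S + 2*b (Q(b, S) = (S + b) + (S + b) = 2*S + 2*b)
-18425 - Q(55, z(O(0, 6))) = -18425 - (2*(-4/3 - 2*0) + 2*55) = -18425 - (2*(-4/3 - ⅓*0) + 110) = -18425 - (2*(-4/3 + 0) + 110) = -18425 - (2*(-4/3) + 110) = -18425 - (-8/3 + 110) = -18425 - 1*322/3 = -18425 - 322/3 = -55597/3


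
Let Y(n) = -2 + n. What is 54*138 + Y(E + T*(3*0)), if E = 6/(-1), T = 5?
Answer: 7444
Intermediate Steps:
E = -6 (E = 6*(-1) = -6)
54*138 + Y(E + T*(3*0)) = 54*138 + (-2 + (-6 + 5*(3*0))) = 7452 + (-2 + (-6 + 5*0)) = 7452 + (-2 + (-6 + 0)) = 7452 + (-2 - 6) = 7452 - 8 = 7444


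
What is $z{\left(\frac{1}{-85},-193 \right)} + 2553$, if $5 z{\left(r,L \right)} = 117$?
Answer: $\frac{12882}{5} \approx 2576.4$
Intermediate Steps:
$z{\left(r,L \right)} = \frac{117}{5}$ ($z{\left(r,L \right)} = \frac{1}{5} \cdot 117 = \frac{117}{5}$)
$z{\left(\frac{1}{-85},-193 \right)} + 2553 = \frac{117}{5} + 2553 = \frac{12882}{5}$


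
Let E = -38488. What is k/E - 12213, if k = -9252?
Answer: -117511173/9622 ≈ -12213.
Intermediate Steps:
k/E - 12213 = -9252/(-38488) - 12213 = -9252*(-1/38488) - 12213 = 2313/9622 - 12213 = -117511173/9622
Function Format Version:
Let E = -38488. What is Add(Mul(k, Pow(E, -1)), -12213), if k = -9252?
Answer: Rational(-117511173, 9622) ≈ -12213.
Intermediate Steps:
Add(Mul(k, Pow(E, -1)), -12213) = Add(Mul(-9252, Pow(-38488, -1)), -12213) = Add(Mul(-9252, Rational(-1, 38488)), -12213) = Add(Rational(2313, 9622), -12213) = Rational(-117511173, 9622)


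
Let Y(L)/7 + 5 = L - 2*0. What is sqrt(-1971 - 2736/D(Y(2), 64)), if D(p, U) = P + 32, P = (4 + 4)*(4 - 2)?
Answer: 26*I*sqrt(3) ≈ 45.033*I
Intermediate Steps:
P = 16 (P = 8*2 = 16)
Y(L) = -35 + 7*L (Y(L) = -35 + 7*(L - 2*0) = -35 + 7*(L + 0) = -35 + 7*L)
D(p, U) = 48 (D(p, U) = 16 + 32 = 48)
sqrt(-1971 - 2736/D(Y(2), 64)) = sqrt(-1971 - 2736/48) = sqrt(-1971 - 2736*1/48) = sqrt(-1971 - 57) = sqrt(-2028) = 26*I*sqrt(3)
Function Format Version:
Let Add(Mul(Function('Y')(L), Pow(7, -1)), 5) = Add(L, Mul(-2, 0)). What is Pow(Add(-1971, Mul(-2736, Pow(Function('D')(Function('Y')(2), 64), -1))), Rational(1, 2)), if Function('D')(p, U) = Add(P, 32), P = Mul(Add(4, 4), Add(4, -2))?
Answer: Mul(26, I, Pow(3, Rational(1, 2))) ≈ Mul(45.033, I)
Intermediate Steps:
P = 16 (P = Mul(8, 2) = 16)
Function('Y')(L) = Add(-35, Mul(7, L)) (Function('Y')(L) = Add(-35, Mul(7, Add(L, Mul(-2, 0)))) = Add(-35, Mul(7, Add(L, 0))) = Add(-35, Mul(7, L)))
Function('D')(p, U) = 48 (Function('D')(p, U) = Add(16, 32) = 48)
Pow(Add(-1971, Mul(-2736, Pow(Function('D')(Function('Y')(2), 64), -1))), Rational(1, 2)) = Pow(Add(-1971, Mul(-2736, Pow(48, -1))), Rational(1, 2)) = Pow(Add(-1971, Mul(-2736, Rational(1, 48))), Rational(1, 2)) = Pow(Add(-1971, -57), Rational(1, 2)) = Pow(-2028, Rational(1, 2)) = Mul(26, I, Pow(3, Rational(1, 2)))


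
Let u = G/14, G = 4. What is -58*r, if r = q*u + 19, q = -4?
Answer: -7250/7 ≈ -1035.7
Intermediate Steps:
u = 2/7 (u = 4/14 = 4*(1/14) = 2/7 ≈ 0.28571)
r = 125/7 (r = -4*2/7 + 19 = -8/7 + 19 = 125/7 ≈ 17.857)
-58*r = -58*125/7 = -7250/7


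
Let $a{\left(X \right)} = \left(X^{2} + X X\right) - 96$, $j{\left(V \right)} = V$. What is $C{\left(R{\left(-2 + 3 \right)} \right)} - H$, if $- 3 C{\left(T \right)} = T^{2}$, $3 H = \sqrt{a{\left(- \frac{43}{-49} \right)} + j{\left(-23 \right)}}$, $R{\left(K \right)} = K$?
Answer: $- \frac{1}{3} - \frac{i \sqrt{282021}}{147} \approx -0.33333 - 3.6126 i$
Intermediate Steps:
$a{\left(X \right)} = -96 + 2 X^{2}$ ($a{\left(X \right)} = \left(X^{2} + X^{2}\right) - 96 = 2 X^{2} - 96 = -96 + 2 X^{2}$)
$H = \frac{i \sqrt{282021}}{147}$ ($H = \frac{\sqrt{\left(-96 + 2 \left(- \frac{43}{-49}\right)^{2}\right) - 23}}{3} = \frac{\sqrt{\left(-96 + 2 \left(\left(-43\right) \left(- \frac{1}{49}\right)\right)^{2}\right) - 23}}{3} = \frac{\sqrt{\left(-96 + 2 \left(\frac{43}{49}\right)^{2}\right) - 23}}{3} = \frac{\sqrt{\left(-96 + 2 \cdot \frac{1849}{2401}\right) - 23}}{3} = \frac{\sqrt{\left(-96 + \frac{3698}{2401}\right) - 23}}{3} = \frac{\sqrt{- \frac{226798}{2401} - 23}}{3} = \frac{\sqrt{- \frac{282021}{2401}}}{3} = \frac{\frac{1}{49} i \sqrt{282021}}{3} = \frac{i \sqrt{282021}}{147} \approx 3.6126 i$)
$C{\left(T \right)} = - \frac{T^{2}}{3}$
$C{\left(R{\left(-2 + 3 \right)} \right)} - H = - \frac{\left(-2 + 3\right)^{2}}{3} - \frac{i \sqrt{282021}}{147} = - \frac{1^{2}}{3} - \frac{i \sqrt{282021}}{147} = \left(- \frac{1}{3}\right) 1 - \frac{i \sqrt{282021}}{147} = - \frac{1}{3} - \frac{i \sqrt{282021}}{147}$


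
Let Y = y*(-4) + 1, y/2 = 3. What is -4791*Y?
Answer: 110193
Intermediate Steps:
y = 6 (y = 2*3 = 6)
Y = -23 (Y = 6*(-4) + 1 = -24 + 1 = -23)
-4791*Y = -4791*(-23) = 110193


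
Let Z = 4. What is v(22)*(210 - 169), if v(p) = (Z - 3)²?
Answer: 41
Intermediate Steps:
v(p) = 1 (v(p) = (4 - 3)² = 1² = 1)
v(22)*(210 - 169) = 1*(210 - 169) = 1*41 = 41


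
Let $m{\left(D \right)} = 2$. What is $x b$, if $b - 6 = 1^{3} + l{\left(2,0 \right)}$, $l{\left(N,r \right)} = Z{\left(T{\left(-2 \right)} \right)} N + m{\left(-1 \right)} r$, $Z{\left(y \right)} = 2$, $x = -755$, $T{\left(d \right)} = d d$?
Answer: $-8305$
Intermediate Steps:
$T{\left(d \right)} = d^{2}$
$l{\left(N,r \right)} = 2 N + 2 r$
$b = 11$ ($b = 6 + \left(1^{3} + \left(2 \cdot 2 + 2 \cdot 0\right)\right) = 6 + \left(1 + \left(4 + 0\right)\right) = 6 + \left(1 + 4\right) = 6 + 5 = 11$)
$x b = \left(-755\right) 11 = -8305$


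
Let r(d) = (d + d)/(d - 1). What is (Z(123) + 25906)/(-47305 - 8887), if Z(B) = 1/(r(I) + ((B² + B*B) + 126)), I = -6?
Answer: -5510206207/11952038400 ≈ -0.46103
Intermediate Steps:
r(d) = 2*d/(-1 + d) (r(d) = (2*d)/(-1 + d) = 2*d/(-1 + d))
Z(B) = 1/(894/7 + 2*B²) (Z(B) = 1/(2*(-6)/(-1 - 6) + ((B² + B*B) + 126)) = 1/(2*(-6)/(-7) + ((B² + B²) + 126)) = 1/(2*(-6)*(-⅐) + (2*B² + 126)) = 1/(12/7 + (126 + 2*B²)) = 1/(894/7 + 2*B²))
(Z(123) + 25906)/(-47305 - 8887) = (7/(2*(447 + 7*123²)) + 25906)/(-47305 - 8887) = (7/(2*(447 + 7*15129)) + 25906)/(-56192) = (7/(2*(447 + 105903)) + 25906)*(-1/56192) = ((7/2)/106350 + 25906)*(-1/56192) = ((7/2)*(1/106350) + 25906)*(-1/56192) = (7/212700 + 25906)*(-1/56192) = (5510206207/212700)*(-1/56192) = -5510206207/11952038400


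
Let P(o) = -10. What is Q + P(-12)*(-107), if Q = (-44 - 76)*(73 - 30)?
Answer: -4090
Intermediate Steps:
Q = -5160 (Q = -120*43 = -5160)
Q + P(-12)*(-107) = -5160 - 10*(-107) = -5160 + 1070 = -4090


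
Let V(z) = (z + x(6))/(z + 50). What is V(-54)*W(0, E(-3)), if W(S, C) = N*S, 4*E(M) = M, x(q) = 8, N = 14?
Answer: 0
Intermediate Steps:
E(M) = M/4
V(z) = (8 + z)/(50 + z) (V(z) = (z + 8)/(z + 50) = (8 + z)/(50 + z))
W(S, C) = 14*S
V(-54)*W(0, E(-3)) = ((8 - 54)/(50 - 54))*(14*0) = (-46/(-4))*0 = -¼*(-46)*0 = (23/2)*0 = 0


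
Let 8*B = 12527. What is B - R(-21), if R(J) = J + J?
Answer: 12863/8 ≈ 1607.9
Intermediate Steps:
R(J) = 2*J
B = 12527/8 (B = (⅛)*12527 = 12527/8 ≈ 1565.9)
B - R(-21) = 12527/8 - 2*(-21) = 12527/8 - 1*(-42) = 12527/8 + 42 = 12863/8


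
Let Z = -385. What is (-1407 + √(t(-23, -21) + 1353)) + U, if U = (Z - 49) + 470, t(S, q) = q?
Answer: -1371 + 6*√37 ≈ -1334.5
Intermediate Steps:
U = 36 (U = (-385 - 49) + 470 = -434 + 470 = 36)
(-1407 + √(t(-23, -21) + 1353)) + U = (-1407 + √(-21 + 1353)) + 36 = (-1407 + √1332) + 36 = (-1407 + 6*√37) + 36 = -1371 + 6*√37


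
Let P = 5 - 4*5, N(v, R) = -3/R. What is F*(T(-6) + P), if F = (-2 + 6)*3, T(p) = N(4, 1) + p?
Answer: -288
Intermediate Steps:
T(p) = -3 + p (T(p) = -3/1 + p = -3*1 + p = -3 + p)
F = 12 (F = 4*3 = 12)
P = -15 (P = 5 - 20 = -15)
F*(T(-6) + P) = 12*((-3 - 6) - 15) = 12*(-9 - 15) = 12*(-24) = -288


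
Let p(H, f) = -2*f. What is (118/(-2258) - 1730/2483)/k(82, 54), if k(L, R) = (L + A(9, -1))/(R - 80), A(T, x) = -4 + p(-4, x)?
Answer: 2099667/8625560 ≈ 0.24342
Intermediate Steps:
A(T, x) = -4 - 2*x
k(L, R) = (-2 + L)/(-80 + R) (k(L, R) = (L + (-4 - 2*(-1)))/(R - 80) = (L + (-4 + 2))/(-80 + R) = (L - 2)/(-80 + R) = (-2 + L)/(-80 + R))
(118/(-2258) - 1730/2483)/k(82, 54) = (118/(-2258) - 1730/2483)/(((-2 + 82)/(-80 + 54))) = (118*(-1/2258) - 1730*1/2483)/((80/(-26))) = (-59/1129 - 1730/2483)/((-1/26*80)) = -2099667/(2803307*(-40/13)) = -2099667/2803307*(-13/40) = 2099667/8625560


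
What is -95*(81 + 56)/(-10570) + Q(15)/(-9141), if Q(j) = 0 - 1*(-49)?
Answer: 23690437/19324074 ≈ 1.2260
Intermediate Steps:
Q(j) = 49 (Q(j) = 0 + 49 = 49)
-95*(81 + 56)/(-10570) + Q(15)/(-9141) = -95*(81 + 56)/(-10570) + 49/(-9141) = -95*137*(-1/10570) + 49*(-1/9141) = -13015*(-1/10570) - 49/9141 = 2603/2114 - 49/9141 = 23690437/19324074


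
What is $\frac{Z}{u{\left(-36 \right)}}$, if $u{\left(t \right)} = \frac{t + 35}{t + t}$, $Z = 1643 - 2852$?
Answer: $-87048$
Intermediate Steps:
$Z = -1209$ ($Z = 1643 - 2852 = -1209$)
$u{\left(t \right)} = \frac{35 + t}{2 t}$
$\frac{Z}{u{\left(-36 \right)}} = - \frac{1209}{\frac{1}{2} \frac{1}{-36} \left(35 - 36\right)} = - \frac{1209}{\frac{1}{2} \left(- \frac{1}{36}\right) \left(-1\right)} = - 1209 \frac{1}{\frac{1}{72}} = \left(-1209\right) 72 = -87048$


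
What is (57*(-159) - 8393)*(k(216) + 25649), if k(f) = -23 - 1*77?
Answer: -445983344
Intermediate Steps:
k(f) = -100 (k(f) = -23 - 77 = -100)
(57*(-159) - 8393)*(k(216) + 25649) = (57*(-159) - 8393)*(-100 + 25649) = (-9063 - 8393)*25549 = -17456*25549 = -445983344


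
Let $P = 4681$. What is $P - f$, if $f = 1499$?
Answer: $3182$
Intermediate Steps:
$P - f = 4681 - 1499 = 3182$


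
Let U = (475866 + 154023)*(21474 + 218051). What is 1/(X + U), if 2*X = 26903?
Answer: 2/301748352353 ≈ 6.6280e-12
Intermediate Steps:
U = 150874162725 (U = 629889*239525 = 150874162725)
X = 26903/2 (X = (1/2)*26903 = 26903/2 ≈ 13452.)
1/(X + U) = 1/(26903/2 + 150874162725) = 1/(301748352353/2) = 2/301748352353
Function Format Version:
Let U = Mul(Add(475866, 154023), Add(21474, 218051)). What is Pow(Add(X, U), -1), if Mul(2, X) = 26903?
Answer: Rational(2, 301748352353) ≈ 6.6280e-12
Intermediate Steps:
U = 150874162725 (U = Mul(629889, 239525) = 150874162725)
X = Rational(26903, 2) (X = Mul(Rational(1, 2), 26903) = Rational(26903, 2) ≈ 13452.)
Pow(Add(X, U), -1) = Pow(Add(Rational(26903, 2), 150874162725), -1) = Pow(Rational(301748352353, 2), -1) = Rational(2, 301748352353)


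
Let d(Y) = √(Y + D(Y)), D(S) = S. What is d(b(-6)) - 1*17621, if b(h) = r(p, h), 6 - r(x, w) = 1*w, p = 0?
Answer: -17621 + 2*√6 ≈ -17616.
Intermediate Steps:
r(x, w) = 6 - w
b(h) = 6 - h
d(Y) = √2*√Y (d(Y) = √(Y + Y) = √(2*Y) = √2*√Y)
d(b(-6)) - 1*17621 = √2*√(6 - 1*(-6)) - 1*17621 = √2*√(6 + 6) - 17621 = √2*√12 - 17621 = √2*(2*√3) - 17621 = 2*√6 - 17621 = -17621 + 2*√6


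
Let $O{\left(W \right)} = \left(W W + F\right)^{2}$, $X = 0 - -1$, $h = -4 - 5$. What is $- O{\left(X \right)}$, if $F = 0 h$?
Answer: $-1$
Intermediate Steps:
$h = -9$
$F = 0$ ($F = 0 \left(-9\right) = 0$)
$X = 1$ ($X = 0 + 1 = 1$)
$O{\left(W \right)} = W^{4}$ ($O{\left(W \right)} = \left(W W + 0\right)^{2} = \left(W^{2} + 0\right)^{2} = \left(W^{2}\right)^{2} = W^{4}$)
$- O{\left(X \right)} = - 1^{4} = \left(-1\right) 1 = -1$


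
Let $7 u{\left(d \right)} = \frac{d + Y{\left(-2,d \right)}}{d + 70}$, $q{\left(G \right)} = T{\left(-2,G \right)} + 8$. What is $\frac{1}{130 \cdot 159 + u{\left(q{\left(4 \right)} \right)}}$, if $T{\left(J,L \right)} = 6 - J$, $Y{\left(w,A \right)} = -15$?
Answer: $\frac{602}{12443341} \approx 4.8379 \cdot 10^{-5}$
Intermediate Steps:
$q{\left(G \right)} = 16$ ($q{\left(G \right)} = \left(6 - -2\right) + 8 = \left(6 + 2\right) + 8 = 8 + 8 = 16$)
$u{\left(d \right)} = \frac{-15 + d}{7 \left(70 + d\right)}$ ($u{\left(d \right)} = \frac{\left(d - 15\right) \frac{1}{d + 70}}{7} = \frac{\left(-15 + d\right) \frac{1}{70 + d}}{7} = \frac{\frac{1}{70 + d} \left(-15 + d\right)}{7} = \frac{-15 + d}{7 \left(70 + d\right)}$)
$\frac{1}{130 \cdot 159 + u{\left(q{\left(4 \right)} \right)}} = \frac{1}{130 \cdot 159 + \frac{-15 + 16}{7 \left(70 + 16\right)}} = \frac{1}{20670 + \frac{1}{7} \cdot \frac{1}{86} \cdot 1} = \frac{1}{20670 + \frac{1}{602}} = \frac{1}{\frac{12443341}{602}} = \frac{602}{12443341}$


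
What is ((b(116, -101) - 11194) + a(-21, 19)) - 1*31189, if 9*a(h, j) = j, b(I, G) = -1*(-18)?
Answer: -381266/9 ≈ -42363.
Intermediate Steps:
b(I, G) = 18
a(h, j) = j/9
((b(116, -101) - 11194) + a(-21, 19)) - 1*31189 = ((18 - 11194) + (⅑)*19) - 1*31189 = (-11176 + 19/9) - 31189 = -100565/9 - 31189 = -381266/9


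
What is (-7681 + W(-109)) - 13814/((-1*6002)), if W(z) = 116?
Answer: -22695658/3001 ≈ -7562.7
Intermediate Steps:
(-7681 + W(-109)) - 13814/((-1*6002)) = (-7681 + 116) - 13814/((-1*6002)) = -7565 - 13814/(-6002) = -7565 - 13814*(-1/6002) = -7565 + 6907/3001 = -22695658/3001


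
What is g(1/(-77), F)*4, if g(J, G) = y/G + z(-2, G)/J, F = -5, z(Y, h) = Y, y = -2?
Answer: 3088/5 ≈ 617.60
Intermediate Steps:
g(J, G) = -2/G - 2/J
g(1/(-77), F)*4 = (-2/(-5) - 2/(1/(-77)))*4 = (-2*(-⅕) - 2/(-1/77))*4 = (⅖ - 2*(-77))*4 = (⅖ + 154)*4 = (772/5)*4 = 3088/5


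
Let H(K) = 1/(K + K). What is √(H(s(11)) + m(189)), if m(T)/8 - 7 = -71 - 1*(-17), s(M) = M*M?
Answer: I*√181982/22 ≈ 19.391*I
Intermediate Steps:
s(M) = M²
H(K) = 1/(2*K)
m(T) = -376 (m(T) = 56 + 8*(-71 - 1*(-17)) = 56 + 8*(-71 + 17) = 56 + 8*(-54) = 56 - 432 = -376)
√(H(s(11)) + m(189)) = √(1/(2*(11²)) - 376) = √((½)/121 - 376) = √((½)*(1/121) - 376) = √(1/242 - 376) = √(-90991/242) = I*√181982/22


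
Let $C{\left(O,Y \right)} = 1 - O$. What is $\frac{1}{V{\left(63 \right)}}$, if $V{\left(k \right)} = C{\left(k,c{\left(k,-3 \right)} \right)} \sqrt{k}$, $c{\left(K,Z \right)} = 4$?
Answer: $- \frac{\sqrt{7}}{1302} \approx -0.0020321$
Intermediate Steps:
$V{\left(k \right)} = \sqrt{k} \left(1 - k\right)$ ($V{\left(k \right)} = \left(1 - k\right) \sqrt{k} = \sqrt{k} \left(1 - k\right)$)
$\frac{1}{V{\left(63 \right)}} = \frac{1}{\sqrt{63} \left(1 - 63\right)} = \frac{1}{3 \sqrt{7} \left(1 - 63\right)} = \frac{1}{3 \sqrt{7} \left(-62\right)} = \frac{1}{\left(-186\right) \sqrt{7}} = - \frac{\sqrt{7}}{1302}$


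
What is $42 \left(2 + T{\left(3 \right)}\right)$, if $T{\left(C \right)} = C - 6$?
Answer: $-42$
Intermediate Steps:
$T{\left(C \right)} = -6 + C$
$42 \left(2 + T{\left(3 \right)}\right) = 42 \left(2 + \left(-6 + 3\right)\right) = 42 \left(2 - 3\right) = 42 \left(-1\right) = -42$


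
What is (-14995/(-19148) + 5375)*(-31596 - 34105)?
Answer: -6762964956995/19148 ≈ -3.5319e+8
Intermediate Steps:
(-14995/(-19148) + 5375)*(-31596 - 34105) = (-14995*(-1/19148) + 5375)*(-65701) = (14995/19148 + 5375)*(-65701) = (102935495/19148)*(-65701) = -6762964956995/19148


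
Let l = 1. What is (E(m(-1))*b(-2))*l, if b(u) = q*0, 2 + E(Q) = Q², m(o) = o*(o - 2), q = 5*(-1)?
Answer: 0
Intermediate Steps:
q = -5
m(o) = o*(-2 + o)
E(Q) = -2 + Q²
b(u) = 0 (b(u) = -5*0 = 0)
(E(m(-1))*b(-2))*l = ((-2 + (-(-2 - 1))²)*0)*1 = ((-2 + (-1*(-3))²)*0)*1 = ((-2 + 3²)*0)*1 = ((-2 + 9)*0)*1 = (7*0)*1 = 0*1 = 0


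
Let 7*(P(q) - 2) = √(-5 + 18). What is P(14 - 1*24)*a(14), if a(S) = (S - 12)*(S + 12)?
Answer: 104 + 52*√13/7 ≈ 130.78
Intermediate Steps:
a(S) = (-12 + S)*(12 + S)
P(q) = 2 + √13/7 (P(q) = 2 + √(-5 + 18)/7 = 2 + √13/7)
P(14 - 1*24)*a(14) = (2 + √13/7)*(-144 + 14²) = (2 + √13/7)*(-144 + 196) = (2 + √13/7)*52 = 104 + 52*√13/7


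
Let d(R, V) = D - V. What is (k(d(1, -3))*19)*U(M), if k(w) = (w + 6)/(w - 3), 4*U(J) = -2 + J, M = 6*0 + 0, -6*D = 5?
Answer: 931/10 ≈ 93.100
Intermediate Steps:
D = -⅚ (D = -⅙*5 = -⅚ ≈ -0.83333)
M = 0 (M = 0 + 0 = 0)
U(J) = -½ + J/4 (U(J) = (-2 + J)/4 = -½ + J/4)
d(R, V) = -⅚ - V
k(w) = (6 + w)/(-3 + w)
(k(d(1, -3))*19)*U(M) = (((6 + (-⅚ - 1*(-3)))/(-3 + (-⅚ - 1*(-3))))*19)*(-½ + (¼)*0) = (((6 + (-⅚ + 3))/(-3 + (-⅚ + 3)))*19)*(-½ + 0) = (((6 + 13/6)/(-3 + 13/6))*19)*(-½) = (((49/6)/(-⅚))*19)*(-½) = (-6/5*49/6*19)*(-½) = -49/5*19*(-½) = -931/5*(-½) = 931/10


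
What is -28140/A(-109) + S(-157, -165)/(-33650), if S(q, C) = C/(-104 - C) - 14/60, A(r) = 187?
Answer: -1732846124501/11515366500 ≈ -150.48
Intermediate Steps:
S(q, C) = -7/30 + C/(-104 - C) (S(q, C) = C/(-104 - C) - 14*1/60 = C/(-104 - C) - 7/30 = -7/30 + C/(-104 - C))
-28140/A(-109) + S(-157, -165)/(-33650) = -28140/187 + ((-728 - 37*(-165))/(30*(104 - 165)))/(-33650) = -28140*1/187 + ((1/30)*(-728 + 6105)/(-61))*(-1/33650) = -28140/187 + ((1/30)*(-1/61)*5377)*(-1/33650) = -28140/187 - 5377/1830*(-1/33650) = -28140/187 + 5377/61579500 = -1732846124501/11515366500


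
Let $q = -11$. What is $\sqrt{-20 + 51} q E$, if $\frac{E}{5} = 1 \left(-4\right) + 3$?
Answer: $55 \sqrt{31} \approx 306.23$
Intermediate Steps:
$E = -5$ ($E = 5 \left(1 \left(-4\right) + 3\right) = 5 \left(-4 + 3\right) = 5 \left(-1\right) = -5$)
$\sqrt{-20 + 51} q E = \sqrt{-20 + 51} \left(-11\right) \left(-5\right) = \sqrt{31} \left(-11\right) \left(-5\right) = - 11 \sqrt{31} \left(-5\right) = 55 \sqrt{31}$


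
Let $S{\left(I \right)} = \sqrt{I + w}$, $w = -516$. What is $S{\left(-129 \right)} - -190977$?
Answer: $190977 + i \sqrt{645} \approx 1.9098 \cdot 10^{5} + 25.397 i$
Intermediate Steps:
$S{\left(I \right)} = \sqrt{-516 + I}$ ($S{\left(I \right)} = \sqrt{I - 516} = \sqrt{-516 + I}$)
$S{\left(-129 \right)} - -190977 = \sqrt{-516 - 129} - -190977 = \sqrt{-645} + 190977 = i \sqrt{645} + 190977 = 190977 + i \sqrt{645}$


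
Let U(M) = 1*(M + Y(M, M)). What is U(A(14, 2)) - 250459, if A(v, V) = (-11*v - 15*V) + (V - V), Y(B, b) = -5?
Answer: -250648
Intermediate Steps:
A(v, V) = -15*V - 11*v (A(v, V) = (-15*V - 11*v) + 0 = -15*V - 11*v)
U(M) = -5 + M (U(M) = 1*(M - 5) = 1*(-5 + M) = -5 + M)
U(A(14, 2)) - 250459 = (-5 + (-15*2 - 11*14)) - 250459 = (-5 + (-30 - 154)) - 250459 = (-5 - 184) - 250459 = -189 - 250459 = -250648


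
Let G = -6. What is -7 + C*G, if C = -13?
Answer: 71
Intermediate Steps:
-7 + C*G = -7 - 13*(-6) = -7 + 78 = 71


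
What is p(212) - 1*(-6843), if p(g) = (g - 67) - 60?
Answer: 6928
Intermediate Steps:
p(g) = -127 + g (p(g) = (-67 + g) - 60 = -127 + g)
p(212) - 1*(-6843) = (-127 + 212) - 1*(-6843) = 85 + 6843 = 6928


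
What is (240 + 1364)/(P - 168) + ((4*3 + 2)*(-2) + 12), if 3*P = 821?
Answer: -260/317 ≈ -0.82019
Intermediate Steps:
P = 821/3 (P = (⅓)*821 = 821/3 ≈ 273.67)
(240 + 1364)/(P - 168) + ((4*3 + 2)*(-2) + 12) = (240 + 1364)/(821/3 - 168) + ((4*3 + 2)*(-2) + 12) = 1604/(317/3) + ((12 + 2)*(-2) + 12) = 1604*(3/317) + (14*(-2) + 12) = 4812/317 + (-28 + 12) = 4812/317 - 16 = -260/317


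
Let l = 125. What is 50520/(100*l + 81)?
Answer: 50520/12581 ≈ 4.0156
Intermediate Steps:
50520/(100*l + 81) = 50520/(100*125 + 81) = 50520/(12500 + 81) = 50520/12581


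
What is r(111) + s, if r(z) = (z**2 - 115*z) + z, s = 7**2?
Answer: -284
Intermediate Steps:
s = 49
r(z) = z**2 - 114*z
r(111) + s = 111*(-114 + 111) + 49 = 111*(-3) + 49 = -333 + 49 = -284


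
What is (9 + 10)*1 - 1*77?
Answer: -58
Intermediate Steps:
(9 + 10)*1 - 1*77 = 19*1 - 77 = 19 - 77 = -58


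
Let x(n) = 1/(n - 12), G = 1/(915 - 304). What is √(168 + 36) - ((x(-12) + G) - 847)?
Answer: 12420995/14664 + 2*√51 ≈ 861.32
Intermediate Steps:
G = 1/611 ≈ 0.0016367
x(n) = 1/(-12 + n)
√(168 + 36) - ((x(-12) + G) - 847) = √(168 + 36) - ((1/(-12 - 12) + 1/611) - 847) = √204 - ((1/(-24) + 1/611) - 847) = 2*√51 - ((-1/24 + 1/611) - 847) = 2*√51 - (-587/14664 - 847) = 2*√51 - 1*(-12420995/14664) = 2*√51 + 12420995/14664 = 12420995/14664 + 2*√51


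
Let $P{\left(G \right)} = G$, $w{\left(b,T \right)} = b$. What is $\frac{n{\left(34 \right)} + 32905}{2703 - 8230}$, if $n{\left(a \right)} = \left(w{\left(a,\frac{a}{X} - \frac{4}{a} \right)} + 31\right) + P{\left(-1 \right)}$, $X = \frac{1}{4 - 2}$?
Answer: $- \frac{32969}{5527} \approx -5.9651$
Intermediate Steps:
$X = \frac{1}{2} \approx 0.5$
$n{\left(a \right)} = 30 + a$ ($n{\left(a \right)} = \left(a + 31\right) - 1 = \left(31 + a\right) - 1 = 30 + a$)
$\frac{n{\left(34 \right)} + 32905}{2703 - 8230} = \frac{\left(30 + 34\right) + 32905}{2703 - 8230} = \frac{64 + 32905}{-5527} = 32969 \left(- \frac{1}{5527}\right) = - \frac{32969}{5527}$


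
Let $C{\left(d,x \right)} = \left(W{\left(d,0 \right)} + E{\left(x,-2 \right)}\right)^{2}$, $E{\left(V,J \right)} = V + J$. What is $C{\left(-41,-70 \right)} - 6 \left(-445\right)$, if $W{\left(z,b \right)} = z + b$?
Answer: $15439$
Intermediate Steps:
$W{\left(z,b \right)} = b + z$
$E{\left(V,J \right)} = J + V$
$C{\left(d,x \right)} = \left(-2 + d + x\right)^{2}$ ($C{\left(d,x \right)} = \left(\left(0 + d\right) + \left(-2 + x\right)\right)^{2} = \left(d + \left(-2 + x\right)\right)^{2} = \left(-2 + d + x\right)^{2}$)
$C{\left(-41,-70 \right)} - 6 \left(-445\right) = \left(-2 - 41 - 70\right)^{2} - 6 \left(-445\right) = \left(-113\right)^{2} - -2670 = 12769 + 2670 = 15439$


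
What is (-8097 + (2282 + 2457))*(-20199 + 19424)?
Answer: 2602450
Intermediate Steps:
(-8097 + (2282 + 2457))*(-20199 + 19424) = (-8097 + 4739)*(-775) = -3358*(-775) = 2602450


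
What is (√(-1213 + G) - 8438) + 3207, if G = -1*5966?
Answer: -5231 + I*√7179 ≈ -5231.0 + 84.729*I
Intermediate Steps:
G = -5966
(√(-1213 + G) - 8438) + 3207 = (√(-1213 - 5966) - 8438) + 3207 = (√(-7179) - 8438) + 3207 = (I*√7179 - 8438) + 3207 = (-8438 + I*√7179) + 3207 = -5231 + I*√7179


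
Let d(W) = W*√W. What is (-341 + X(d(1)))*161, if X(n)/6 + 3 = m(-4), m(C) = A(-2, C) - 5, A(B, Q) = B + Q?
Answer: -68425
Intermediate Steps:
d(W) = W^(3/2)
m(C) = -7 + C (m(C) = (-2 + C) - 5 = -7 + C)
X(n) = -84 (X(n) = -18 + 6*(-7 - 4) = -18 + 6*(-11) = -18 - 66 = -84)
(-341 + X(d(1)))*161 = (-341 - 84)*161 = -425*161 = -68425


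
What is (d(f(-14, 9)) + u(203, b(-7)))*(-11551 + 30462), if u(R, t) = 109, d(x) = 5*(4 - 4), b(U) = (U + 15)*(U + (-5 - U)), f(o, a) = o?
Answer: 2061299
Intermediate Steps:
b(U) = -75 - 5*U (b(U) = (15 + U)*(-5) = -75 - 5*U)
d(x) = 0 (d(x) = 5*0 = 0)
(d(f(-14, 9)) + u(203, b(-7)))*(-11551 + 30462) = (0 + 109)*(-11551 + 30462) = 109*18911 = 2061299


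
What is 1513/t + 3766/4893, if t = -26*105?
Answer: 137051/636090 ≈ 0.21546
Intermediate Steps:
t = -2730
1513/t + 3766/4893 = 1513/(-2730) + 3766/4893 = 1513*(-1/2730) + 3766*(1/4893) = -1513/2730 + 538/699 = 137051/636090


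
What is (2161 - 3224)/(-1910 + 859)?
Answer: 1063/1051 ≈ 1.0114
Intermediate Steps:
(2161 - 3224)/(-1910 + 859) = -1063/(-1051) = -1063*(-1/1051) = 1063/1051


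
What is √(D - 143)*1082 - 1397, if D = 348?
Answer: -1397 + 1082*√205 ≈ 14095.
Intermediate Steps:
√(D - 143)*1082 - 1397 = √(348 - 143)*1082 - 1397 = √205*1082 - 1397 = 1082*√205 - 1397 = -1397 + 1082*√205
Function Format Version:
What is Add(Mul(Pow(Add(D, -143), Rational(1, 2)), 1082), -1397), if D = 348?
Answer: Add(-1397, Mul(1082, Pow(205, Rational(1, 2)))) ≈ 14095.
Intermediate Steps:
Add(Mul(Pow(Add(D, -143), Rational(1, 2)), 1082), -1397) = Add(Mul(Pow(Add(348, -143), Rational(1, 2)), 1082), -1397) = Add(Mul(Pow(205, Rational(1, 2)), 1082), -1397) = Add(Mul(1082, Pow(205, Rational(1, 2))), -1397) = Add(-1397, Mul(1082, Pow(205, Rational(1, 2))))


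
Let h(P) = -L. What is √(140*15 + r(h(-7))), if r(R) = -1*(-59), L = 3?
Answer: √2159 ≈ 46.465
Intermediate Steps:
h(P) = -3 (h(P) = -1*3 = -3)
r(R) = 59
√(140*15 + r(h(-7))) = √(140*15 + 59) = √(2100 + 59) = √2159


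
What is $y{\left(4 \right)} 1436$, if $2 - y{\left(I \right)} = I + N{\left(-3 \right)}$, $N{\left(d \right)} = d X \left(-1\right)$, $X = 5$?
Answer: $-24412$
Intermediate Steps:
$N{\left(d \right)} = - 5 d$ ($N{\left(d \right)} = d 5 \left(-1\right) = 5 d \left(-1\right) = - 5 d$)
$y{\left(I \right)} = -13 - I$ ($y{\left(I \right)} = 2 - \left(I - -15\right) = 2 - \left(I + 15\right) = 2 - \left(15 + I\right) = -13 - I$)
$y{\left(4 \right)} 1436 = \left(-13 - 4\right) 1436 = \left(-17\right) 1436 = -24412$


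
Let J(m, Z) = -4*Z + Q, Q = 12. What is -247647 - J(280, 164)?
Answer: -247003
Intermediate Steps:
J(m, Z) = 12 - 4*Z (J(m, Z) = -4*Z + 12 = 12 - 4*Z)
-247647 - J(280, 164) = -247647 - (12 - 4*164) = -247647 - (12 - 656) = -247647 - 1*(-644) = -247647 + 644 = -247003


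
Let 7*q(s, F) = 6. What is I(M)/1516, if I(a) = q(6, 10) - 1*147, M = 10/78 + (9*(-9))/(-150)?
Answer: -1023/10612 ≈ -0.096400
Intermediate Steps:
q(s, F) = 6/7 (q(s, F) = (1/7)*6 = 6/7)
M = 1303/1950 (M = 10*(1/78) - 81*(-1/150) = 5/39 + 27/50 = 1303/1950 ≈ 0.66821)
I(a) = -1023/7 (I(a) = 6/7 - 1*147 = 6/7 - 147 = -1023/7)
I(M)/1516 = -1023/7/1516 = -1023/7*1/1516 = -1023/10612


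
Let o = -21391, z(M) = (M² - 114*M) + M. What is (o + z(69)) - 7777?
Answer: -32204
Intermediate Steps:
z(M) = M² - 113*M
(o + z(69)) - 7777 = (-21391 + 69*(-113 + 69)) - 7777 = (-21391 + 69*(-44)) - 7777 = (-21391 - 3036) - 7777 = -24427 - 7777 = -32204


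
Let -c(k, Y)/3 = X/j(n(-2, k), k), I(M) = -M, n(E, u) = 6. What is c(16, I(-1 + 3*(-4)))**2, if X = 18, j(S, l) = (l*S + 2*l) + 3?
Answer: 2916/17161 ≈ 0.16992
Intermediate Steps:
j(S, l) = 3 + 2*l + S*l (j(S, l) = (S*l + 2*l) + 3 = (2*l + S*l) + 3 = 3 + 2*l + S*l)
c(k, Y) = -54/(3 + 8*k) (c(k, Y) = -54/(3 + 2*k + 6*k) = -54/(3 + 8*k))
c(16, I(-1 + 3*(-4)))**2 = (-54/(3 + 8*16))**2 = (-54/(3 + 128))**2 = (-54/131)**2 = 2916/17161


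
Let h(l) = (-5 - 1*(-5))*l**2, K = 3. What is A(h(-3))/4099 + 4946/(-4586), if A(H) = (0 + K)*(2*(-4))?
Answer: -10191859/9399007 ≈ -1.0844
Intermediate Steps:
h(l) = 0 (h(l) = (-5 + 5)*l**2 = 0*l**2 = 0)
A(H) = -24 (A(H) = (0 + 3)*(2*(-4)) = 3*(-8) = -24)
A(h(-3))/4099 + 4946/(-4586) = -24/4099 + 4946/(-4586) = -24*1/4099 + 4946*(-1/4586) = -24/4099 - 2473/2293 = -10191859/9399007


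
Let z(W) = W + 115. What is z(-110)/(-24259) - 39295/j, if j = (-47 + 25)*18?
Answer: 953255425/9606564 ≈ 99.230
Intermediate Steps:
z(W) = 115 + W
j = -396 (j = -22*18 = -396)
z(-110)/(-24259) - 39295/j = (115 - 110)/(-24259) - 39295/(-396) = 5*(-1/24259) - 39295*(-1/396) = -5/24259 + 39295/396 = 953255425/9606564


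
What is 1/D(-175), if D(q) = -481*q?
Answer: 1/84175 ≈ 1.1880e-5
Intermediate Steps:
1/D(-175) = 1/(-481*(-175)) = 1/84175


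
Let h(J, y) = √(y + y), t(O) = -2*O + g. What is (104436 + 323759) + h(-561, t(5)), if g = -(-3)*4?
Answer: 428197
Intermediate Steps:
g = 12 (g = -1*(-12) = 12)
t(O) = 12 - 2*O (t(O) = -2*O + 12 = 12 - 2*O)
h(J, y) = √2*√y (h(J, y) = √(2*y) = √2*√y)
(104436 + 323759) + h(-561, t(5)) = (104436 + 323759) + √2*√(12 - 2*5) = 428195 + √2*√(12 - 10) = 428195 + √2*√2 = 428195 + 2 = 428197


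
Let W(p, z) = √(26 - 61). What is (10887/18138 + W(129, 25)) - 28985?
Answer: -175239681/6046 + I*√35 ≈ -28984.0 + 5.9161*I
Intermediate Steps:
W(p, z) = I*√35 (W(p, z) = √(-35) = I*√35)
(10887/18138 + W(129, 25)) - 28985 = (10887/18138 + I*√35) - 28985 = (10887*(1/18138) + I*√35) - 28985 = (3629/6046 + I*√35) - 28985 = -175239681/6046 + I*√35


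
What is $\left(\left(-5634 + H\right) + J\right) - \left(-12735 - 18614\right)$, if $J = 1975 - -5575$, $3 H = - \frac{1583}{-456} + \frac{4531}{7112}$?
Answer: $\frac{20228480917}{608076} \approx 33266.0$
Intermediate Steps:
$H = \frac{832777}{608076}$ ($H = \frac{- \frac{1583}{-456} + \frac{4531}{7112}}{3} = \frac{\left(-1583\right) \left(- \frac{1}{456}\right) + 4531 \cdot \frac{1}{7112}}{3} = \frac{\frac{1583}{456} + \frac{4531}{7112}}{3} = \frac{1}{3} \cdot \frac{832777}{202692} = \frac{832777}{608076} \approx 1.3695$)
$J = 7550$ ($J = 1975 + 5575 = 7550$)
$\left(\left(-5634 + H\right) + J\right) - \left(-12735 - 18614\right) = \left(\left(-5634 + \frac{832777}{608076}\right) + 7550\right) - \left(-12735 - 18614\right) = \left(- \frac{3425067407}{608076} + 7550\right) - \left(-12735 - 18614\right) = \frac{1165906393}{608076} - -31349 = \frac{1165906393}{608076} + 31349 = \frac{20228480917}{608076}$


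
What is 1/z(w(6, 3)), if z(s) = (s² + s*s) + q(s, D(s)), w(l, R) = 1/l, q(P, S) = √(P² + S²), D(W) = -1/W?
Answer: -9/5836 + 27*√1297/5836 ≈ 0.16507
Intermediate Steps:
z(s) = √(s⁻² + s²) + 2*s² (z(s) = (s² + s*s) + √(s² + (-1/s)²) = (s² + s²) + √(s² + s⁻²) = 2*s² + √(s⁻² + s²) = √(s⁻² + s²) + 2*s²)
1/z(w(6, 3)) = 1/(√((1 + (1/6)⁴)/(1/6)²) + 2*(1/6)²) = 1/(√((1 + (⅙)⁴)/6⁻²) + 2*(⅙)²) = 1/(√(36*(1 + 1/1296)) + 2*(1/36)) = 1/(√(36*(1297/1296)) + 1/18) = 1/(√(1297/36) + 1/18) = 1/(√1297/6 + 1/18) = 1/(1/18 + √1297/6)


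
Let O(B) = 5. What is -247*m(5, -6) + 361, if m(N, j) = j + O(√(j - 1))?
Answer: 608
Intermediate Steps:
m(N, j) = 5 + j (m(N, j) = j + 5 = 5 + j)
-247*m(5, -6) + 361 = -247*(5 - 6) + 361 = -247*(-1) + 361 = 247 + 361 = 608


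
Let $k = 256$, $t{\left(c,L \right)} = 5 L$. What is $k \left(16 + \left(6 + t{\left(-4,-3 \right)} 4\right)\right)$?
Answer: $-9728$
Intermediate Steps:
$k \left(16 + \left(6 + t{\left(-4,-3 \right)} 4\right)\right) = 256 \left(16 + \left(6 + 5 \left(-3\right) 4\right)\right) = 256 \left(16 + \left(6 - 60\right)\right) = 256 \left(16 - 54\right) = 256 \left(-38\right) = -9728$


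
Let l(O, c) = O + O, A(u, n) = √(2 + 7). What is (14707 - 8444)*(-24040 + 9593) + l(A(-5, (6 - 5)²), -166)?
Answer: -90481555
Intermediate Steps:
A(u, n) = 3 (A(u, n) = √9 = 3)
l(O, c) = 2*O
(14707 - 8444)*(-24040 + 9593) + l(A(-5, (6 - 5)²), -166) = (14707 - 8444)*(-24040 + 9593) + 2*3 = 6263*(-14447) + 6 = -90481561 + 6 = -90481555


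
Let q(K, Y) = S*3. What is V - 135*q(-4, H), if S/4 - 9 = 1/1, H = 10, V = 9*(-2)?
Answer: -16218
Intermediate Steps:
V = -18
S = 40 (S = 36 + 4/1 = 36 + 4*1 = 36 + 4 = 40)
q(K, Y) = 120 (q(K, Y) = 40*3 = 120)
V - 135*q(-4, H) = -18 - 135*120 = -18 - 16200 = -16218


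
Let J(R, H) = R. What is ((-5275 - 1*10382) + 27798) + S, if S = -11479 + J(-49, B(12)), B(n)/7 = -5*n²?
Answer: 613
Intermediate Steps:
B(n) = -35*n² (B(n) = 7*(-5*n²) = -35*n²)
S = -11528 (S = -11479 - 49 = -11528)
((-5275 - 1*10382) + 27798) + S = ((-5275 - 1*10382) + 27798) - 11528 = ((-5275 - 10382) + 27798) - 11528 = (-15657 + 27798) - 11528 = 12141 - 11528 = 613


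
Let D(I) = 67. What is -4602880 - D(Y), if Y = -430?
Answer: -4602947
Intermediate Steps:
-4602880 - D(Y) = -4602880 - 1*67 = -4602880 - 67 = -4602947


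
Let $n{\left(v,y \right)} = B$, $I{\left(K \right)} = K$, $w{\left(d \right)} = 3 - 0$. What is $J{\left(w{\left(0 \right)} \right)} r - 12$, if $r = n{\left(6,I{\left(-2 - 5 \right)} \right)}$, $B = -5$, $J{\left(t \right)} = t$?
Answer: $-27$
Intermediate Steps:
$w{\left(d \right)} = 3$ ($w{\left(d \right)} = 3 + 0 = 3$)
$n{\left(v,y \right)} = -5$
$r = -5$
$J{\left(w{\left(0 \right)} \right)} r - 12 = 3 \left(-5\right) - 12 = -15 - 12 = -27$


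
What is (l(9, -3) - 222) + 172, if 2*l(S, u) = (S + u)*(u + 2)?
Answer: -53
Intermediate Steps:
l(S, u) = (2 + u)*(S + u)/2 (l(S, u) = ((S + u)*(u + 2))/2 = ((S + u)*(2 + u))/2 = ((2 + u)*(S + u))/2 = (2 + u)*(S + u)/2)
(l(9, -3) - 222) + 172 = ((9 - 3 + (½)*(-3)² + (½)*9*(-3)) - 222) + 172 = ((9 - 3 + (½)*9 - 27/2) - 222) + 172 = ((9 - 3 + 9/2 - 27/2) - 222) + 172 = (-3 - 222) + 172 = -225 + 172 = -53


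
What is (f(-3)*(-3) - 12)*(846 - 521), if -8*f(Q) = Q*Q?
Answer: -22425/8 ≈ -2803.1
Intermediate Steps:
f(Q) = -Q²/8 (f(Q) = -Q*Q/8 = -Q²/8)
(f(-3)*(-3) - 12)*(846 - 521) = (-⅛*(-3)²*(-3) - 12)*(846 - 521) = (-⅛*9*(-3) - 12)*325 = (-9/8*(-3) - 12)*325 = (27/8 - 12)*325 = -69/8*325 = -22425/8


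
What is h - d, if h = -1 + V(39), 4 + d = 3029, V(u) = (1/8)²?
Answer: -193663/64 ≈ -3026.0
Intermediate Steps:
V(u) = 1/64 (V(u) = (⅛)² = 1/64)
d = 3025 (d = -4 + 3029 = 3025)
h = -63/64 (h = -1 + 1/64 = -63/64 ≈ -0.98438)
h - d = -63/64 - 1*3025 = -63/64 - 3025 = -193663/64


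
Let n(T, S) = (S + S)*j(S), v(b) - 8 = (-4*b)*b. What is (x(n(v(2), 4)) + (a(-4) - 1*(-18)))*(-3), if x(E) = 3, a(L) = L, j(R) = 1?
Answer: -51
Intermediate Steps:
v(b) = 8 - 4*b² (v(b) = 8 + (-4*b)*b = 8 - 4*b²)
n(T, S) = 2*S (n(T, S) = (S + S)*1 = (2*S)*1 = 2*S)
(x(n(v(2), 4)) + (a(-4) - 1*(-18)))*(-3) = (3 + (-4 - 1*(-18)))*(-3) = (3 + (-4 + 18))*(-3) = (3 + 14)*(-3) = 17*(-3) = -51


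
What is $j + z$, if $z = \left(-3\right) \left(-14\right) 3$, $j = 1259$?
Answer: $1385$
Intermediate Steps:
$z = 126$ ($z = 42 \cdot 3 = 126$)
$j + z = 1259 + 126 = 1385$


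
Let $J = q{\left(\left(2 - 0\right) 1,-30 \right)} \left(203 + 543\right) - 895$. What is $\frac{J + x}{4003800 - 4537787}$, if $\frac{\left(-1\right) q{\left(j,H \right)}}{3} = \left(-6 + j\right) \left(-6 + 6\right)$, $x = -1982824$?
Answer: $\frac{1983719}{533987} \approx 3.7149$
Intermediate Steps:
$q{\left(j,H \right)} = 0$ ($q{\left(j,H \right)} = - 3 \left(-6 + j\right) \left(-6 + 6\right) = - 3 \left(-6 + j\right) 0 = \left(-3\right) 0 = 0$)
$J = -895$ ($J = 0 \left(203 + 543\right) - 895 = 0 \cdot 746 - 895 = 0 - 895 = -895$)
$\frac{J + x}{4003800 - 4537787} = \frac{-895 - 1982824}{4003800 - 4537787} = - \frac{1983719}{-533987} = \left(-1983719\right) \left(- \frac{1}{533987}\right) = \frac{1983719}{533987}$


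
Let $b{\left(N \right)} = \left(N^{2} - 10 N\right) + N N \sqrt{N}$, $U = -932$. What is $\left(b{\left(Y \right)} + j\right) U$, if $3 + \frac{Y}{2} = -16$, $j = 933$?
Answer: $-2569524 - 1345808 i \sqrt{38} \approx -2.5695 \cdot 10^{6} - 8.2961 \cdot 10^{6} i$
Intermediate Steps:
$Y = -38$ ($Y = -6 + 2 \left(-16\right) = -6 - 32 = -38$)
$b{\left(N \right)} = N^{2} + N^{\frac{5}{2}} - 10 N$ ($b{\left(N \right)} = \left(N^{2} - 10 N\right) + N^{2} \sqrt{N} = \left(N^{2} - 10 N\right) + N^{\frac{5}{2}} = N^{2} + N^{\frac{5}{2}} - 10 N$)
$\left(b{\left(Y \right)} + j\right) U = \left(\left(\left(-38\right)^{2} + \left(-38\right)^{\frac{5}{2}} - -380\right) + 933\right) \left(-932\right) = \left(\left(1444 + 1444 i \sqrt{38} + 380\right) + 933\right) \left(-932\right) = \left(\left(1824 + 1444 i \sqrt{38}\right) + 933\right) \left(-932\right) = \left(2757 + 1444 i \sqrt{38}\right) \left(-932\right) = -2569524 - 1345808 i \sqrt{38}$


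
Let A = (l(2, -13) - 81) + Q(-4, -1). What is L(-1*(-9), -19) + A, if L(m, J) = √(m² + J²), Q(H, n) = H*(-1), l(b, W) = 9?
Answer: -68 + √442 ≈ -46.976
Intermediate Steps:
Q(H, n) = -H
A = -68 (A = (9 - 81) - 1*(-4) = -72 + 4 = -68)
L(m, J) = √(J² + m²)
L(-1*(-9), -19) + A = √((-19)² + (-1*(-9))²) - 68 = √(361 + 9²) - 68 = √(361 + 81) - 68 = √442 - 68 = -68 + √442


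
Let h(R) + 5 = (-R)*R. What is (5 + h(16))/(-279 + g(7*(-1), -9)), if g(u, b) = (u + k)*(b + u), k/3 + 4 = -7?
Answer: -256/361 ≈ -0.70914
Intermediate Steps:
k = -33 (k = -12 + 3*(-7) = -12 - 21 = -33)
h(R) = -5 - R² (h(R) = -5 + (-R)*R = -5 - R²)
g(u, b) = (-33 + u)*(b + u) (g(u, b) = (u - 33)*(b + u) = (-33 + u)*(b + u))
(5 + h(16))/(-279 + g(7*(-1), -9)) = (5 + (-5 - 1*16²))/(-279 + ((7*(-1))² - 33*(-9) - 231*(-1) - 63*(-1))) = (5 + (-5 - 1*256))/(-279 + ((-7)² + 297 - 33*(-7) - 9*(-7))) = (5 + (-5 - 256))/(-279 + (49 + 297 + 231 + 63)) = (5 - 261)/(-279 + 640) = -256/361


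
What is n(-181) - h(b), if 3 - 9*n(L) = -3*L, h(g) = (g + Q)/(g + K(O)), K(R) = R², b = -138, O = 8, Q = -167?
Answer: -4745/74 ≈ -64.122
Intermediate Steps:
h(g) = (-167 + g)/(64 + g) (h(g) = (g - 167)/(g + 8²) = (-167 + g)/(g + 64) = (-167 + g)/(64 + g))
n(L) = ⅓ + L/3 (n(L) = ⅓ - (-1)*L/3 = ⅓ + L/3)
n(-181) - h(b) = (⅓ + (⅓)*(-181)) - (-167 - 138)/(64 - 138) = (⅓ - 181/3) - (-305)/(-74) = -60 - (-1)*(-305)/74 = -60 - 1*305/74 = -60 - 305/74 = -4745/74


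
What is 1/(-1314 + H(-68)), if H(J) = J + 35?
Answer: -1/1347 ≈ -0.00074239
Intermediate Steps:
H(J) = 35 + J
1/(-1314 + H(-68)) = 1/(-1314 + (35 - 68)) = 1/(-1314 - 33) = 1/(-1347) = -1/1347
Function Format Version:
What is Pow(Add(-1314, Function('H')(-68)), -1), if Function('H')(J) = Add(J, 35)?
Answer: Rational(-1, 1347) ≈ -0.00074239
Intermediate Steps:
Function('H')(J) = Add(35, J)
Pow(Add(-1314, Function('H')(-68)), -1) = Pow(Add(-1314, Add(35, -68)), -1) = Pow(Add(-1314, -33), -1) = Pow(-1347, -1) = Rational(-1, 1347)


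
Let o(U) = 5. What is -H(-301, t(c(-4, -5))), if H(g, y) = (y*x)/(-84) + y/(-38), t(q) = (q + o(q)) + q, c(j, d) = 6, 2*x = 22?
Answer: 4267/1596 ≈ 2.6736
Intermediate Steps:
x = 11 (x = (½)*22 = 11)
t(q) = 5 + 2*q (t(q) = (q + 5) + q = (5 + q) + q = 5 + 2*q)
H(g, y) = -251*y/1596 (H(g, y) = (y*11)/(-84) + y/(-38) = (11*y)*(-1/84) + y*(-1/38) = -11*y/84 - y/38 = -251*y/1596)
-H(-301, t(c(-4, -5))) = -(-251)*(5 + 2*6)/1596 = -(-251)*(5 + 12)/1596 = -(-251)*17/1596 = -1*(-4267/1596) = 4267/1596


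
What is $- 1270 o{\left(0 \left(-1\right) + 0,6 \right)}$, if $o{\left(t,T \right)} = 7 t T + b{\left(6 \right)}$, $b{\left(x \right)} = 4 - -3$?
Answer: $-8890$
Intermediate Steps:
$b{\left(x \right)} = 7$ ($b{\left(x \right)} = 4 + 3 = 7$)
$o{\left(t,T \right)} = 7 + 7 T t$ ($o{\left(t,T \right)} = 7 t T + 7 = 7 T t + 7 = 7 + 7 T t$)
$- 1270 o{\left(0 \left(-1\right) + 0,6 \right)} = - 1270 \left(7 + 7 \cdot 6 \left(0 \left(-1\right) + 0\right)\right) = - 1270 \left(7 + 7 \cdot 6 \left(0 + 0\right)\right) = - 1270 \left(7 + 7 \cdot 6 \cdot 0\right) = - 1270 \left(7 + 0\right) = \left(-1270\right) 7 = -8890$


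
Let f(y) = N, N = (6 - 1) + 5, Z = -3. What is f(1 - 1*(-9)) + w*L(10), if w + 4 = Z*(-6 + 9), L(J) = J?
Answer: -120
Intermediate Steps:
N = 10 (N = 5 + 5 = 10)
f(y) = 10
w = -13 (w = -4 - 3*(-6 + 9) = -4 - 3*3 = -4 - 9 = -13)
f(1 - 1*(-9)) + w*L(10) = 10 - 13*10 = 10 - 130 = -120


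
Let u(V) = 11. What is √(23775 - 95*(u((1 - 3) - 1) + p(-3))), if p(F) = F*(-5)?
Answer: √21305 ≈ 145.96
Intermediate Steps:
p(F) = -5*F
√(23775 - 95*(u((1 - 3) - 1) + p(-3))) = √(23775 - 95*(11 - 5*(-3))) = √(23775 - 95*(11 + 15)) = √(23775 - 95*26) = √(23775 - 2470) = √21305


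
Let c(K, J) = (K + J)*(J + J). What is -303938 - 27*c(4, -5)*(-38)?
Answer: -293678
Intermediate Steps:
c(K, J) = 2*J*(J + K) (c(K, J) = (J + K)*(2*J) = 2*J*(J + K))
-303938 - 27*c(4, -5)*(-38) = -303938 - 27*(2*(-5)*(-5 + 4))*(-38) = -303938 - 27*(2*(-5)*(-1))*(-38) = -303938 - 27*10*(-38) = -303938 - 270*(-38) = -303938 - 1*(-10260) = -303938 + 10260 = -293678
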